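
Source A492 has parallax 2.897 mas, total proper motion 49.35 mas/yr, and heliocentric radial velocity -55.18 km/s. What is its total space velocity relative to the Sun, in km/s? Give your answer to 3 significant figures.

d = 1/p = 1/0.002897″ = 345.18 pc.
μ = 49.35 mas/yr = 0.04935 ″/yr.
v_t = 4.740 μ d = 4.740 × 0.04935 × 345.18 = 80.744 km/s.
v = √(v_r² + v_t²) = √((-55.18)² + 80.744²) = √9564.43 = 97.798 km/s.

97.8 km/s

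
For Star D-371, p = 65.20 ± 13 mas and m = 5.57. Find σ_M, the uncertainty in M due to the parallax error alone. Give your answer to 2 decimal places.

σ_M = 0.43 mag

M = m − 5 log₁₀ d + 5 = m + 5 log₁₀ p + 5, so ∂M/∂p = 5/(p ln 10).
σ_M = (5/ln 10) · (σ_p/p) = 2.1715 × 13/65.20 = 2.1715 × 0.19939 = 0.43298.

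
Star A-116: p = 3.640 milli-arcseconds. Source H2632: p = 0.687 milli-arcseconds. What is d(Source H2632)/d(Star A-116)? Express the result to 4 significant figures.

Since d = 1/p, d_B/d_A = p_A/p_B.
= 3.640 / 0.687 = 5.2984.

5.298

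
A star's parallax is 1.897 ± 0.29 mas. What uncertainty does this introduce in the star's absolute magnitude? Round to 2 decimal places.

σ_M = 0.33 mag

M = m − 5 log₁₀ d + 5 = m + 5 log₁₀ p + 5, so ∂M/∂p = 5/(p ln 10).
σ_M = (5/ln 10) · (σ_p/p) = 2.1715 × 0.29/1.897 = 2.1715 × 0.15287 = 0.33196.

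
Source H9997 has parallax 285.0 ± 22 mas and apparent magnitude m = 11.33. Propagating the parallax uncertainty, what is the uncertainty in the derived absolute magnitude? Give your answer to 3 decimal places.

M = m − 5 log₁₀ d + 5 = m + 5 log₁₀ p + 5, so ∂M/∂p = 5/(p ln 10).
σ_M = (5/ln 10) · (σ_p/p) = 2.1715 × 22/285.0 = 2.1715 × 0.077193 = 0.16762.

σ_M = 0.168 mag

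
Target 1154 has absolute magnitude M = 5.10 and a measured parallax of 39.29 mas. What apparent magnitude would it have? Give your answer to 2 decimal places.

d = 1/p = 1/0.03929″ = 25.452 pc.
m − M = 5 log₁₀ d − 5 = 5 log₁₀(25.452) − 5 = 7.0286 − 5 = 2.0286.
m = M + (m − M) = 5.10 + 2.0286 = 7.13.

m = 7.13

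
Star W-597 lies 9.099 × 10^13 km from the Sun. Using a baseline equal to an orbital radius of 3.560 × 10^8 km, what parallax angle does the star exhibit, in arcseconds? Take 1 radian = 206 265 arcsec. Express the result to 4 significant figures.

0.8070 arcsec

θ ≈ B/d = (3.560 × 10^8) / (9.099 × 10^13) = 3.9125 × 10^-6 rad.
In arcseconds: 3.9125 × 10^-6 × 206265 = 0.80701″.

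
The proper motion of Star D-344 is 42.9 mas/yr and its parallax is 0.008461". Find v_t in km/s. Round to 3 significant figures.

24.0 km/s

d = 1/p = 1/0.008461″ = 118.19 pc.
μ = 42.9 mas/yr = 0.0429 ″/yr.
v_t = 4.74 × μ × d = 4.74 × 0.0429 × 118.19 = 24.033 km/s.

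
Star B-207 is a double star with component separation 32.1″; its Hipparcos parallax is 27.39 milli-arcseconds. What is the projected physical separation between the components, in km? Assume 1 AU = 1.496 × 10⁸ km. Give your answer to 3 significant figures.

1.75 × 10^11 km

d = 1/p = 1/0.02739″ = 36.51 pc.
At distance d (pc), an angle of θ arcsec spans θ·d AU: s = 32.1 × 36.51 = 1172 AU.
= 1172 × 1.496 × 10⁸ km = 1.7533 × 10^11 km.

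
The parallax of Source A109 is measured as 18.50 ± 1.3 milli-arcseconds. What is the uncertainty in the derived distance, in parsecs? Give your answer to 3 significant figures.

3.80 pc

d = 1/p, so σ_d = σ_p / p².
σ_d = 0.00130 / (0.01850)² = 0.00130 / 0.00034225 = 3.7984 pc.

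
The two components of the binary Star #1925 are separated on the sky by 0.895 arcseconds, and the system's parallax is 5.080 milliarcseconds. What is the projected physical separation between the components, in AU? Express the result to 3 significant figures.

d = 1/p = 1/0.005080″ = 196.85 pc.
At distance d (pc), an angle of θ arcsec spans θ·d AU: s = 0.895 × 196.85 = 176.18 AU.

176 AU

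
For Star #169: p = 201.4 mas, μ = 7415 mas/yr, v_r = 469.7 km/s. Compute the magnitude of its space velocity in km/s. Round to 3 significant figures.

501 km/s

d = 1/p = 1/0.2014″ = 4.9652 pc.
μ = 7415 mas/yr = 7.415 ″/yr.
v_t = 4.740 μ d = 4.740 × 7.415 × 4.9652 = 174.51 km/s.
v = √(v_r² + v_t²) = √(469.7² + 174.51²) = √251072 = 501.07 km/s.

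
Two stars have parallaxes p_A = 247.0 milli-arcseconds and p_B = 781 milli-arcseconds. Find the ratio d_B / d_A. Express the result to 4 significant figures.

Since d = 1/p, d_B/d_A = p_A/p_B.
= 247.0 / 781 = 0.31626.

0.3163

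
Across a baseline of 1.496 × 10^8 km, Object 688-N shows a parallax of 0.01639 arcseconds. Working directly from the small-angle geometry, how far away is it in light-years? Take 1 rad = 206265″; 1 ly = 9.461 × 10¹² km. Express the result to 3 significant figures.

θ = 0.01639″ = 0.01639/206265 = 7.9461 × 10^-8 rad.
d = B/θ = (1.496 × 10^8) / (7.9461 × 10^-8) = 1.8827 × 10^15 km = (1.8827 × 10^15) / (9.461 × 10^12) ly = 199 ly.

199 ly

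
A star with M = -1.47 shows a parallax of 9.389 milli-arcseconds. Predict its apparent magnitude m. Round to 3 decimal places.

d = 1/p = 1/0.009389″ = 106.51 pc.
m − M = 5 log₁₀ d − 5 = 5 log₁₀(106.51) − 5 = 10.1370 − 5 = 5.1370.
m = M + (m − M) = -1.47 + 5.1370 = 3.667.

m = 3.667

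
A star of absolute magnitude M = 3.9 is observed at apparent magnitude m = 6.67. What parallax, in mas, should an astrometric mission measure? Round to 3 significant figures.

m − M = 6.67 − 3.9 = 2.77.
d = 10^((m−M)/5 + 1) = 10^1.554 = 35.81 pc.
p = 1/d = 1/35.81 = 0.027925 arcsec = 27.925 mas.

27.9 mas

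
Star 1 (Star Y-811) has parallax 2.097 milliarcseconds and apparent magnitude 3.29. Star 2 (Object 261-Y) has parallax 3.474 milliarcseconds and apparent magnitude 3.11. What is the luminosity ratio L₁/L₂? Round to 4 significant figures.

L₁/L₂ = 2.325

d₁ = 1/p₁ = 1/0.002097″ = 476.87 pc; d₂ = 1/p₂ = 1/0.003474″ = 287.85 pc.
M₁ = m₁ − 5 log₁₀ d₁ + 5 = 3.29 − 13.3920 + 5 = -5.1020.
M₂ = 3.11 − 12.2958 + 5 = -4.1858.
L₁/L₂ = 10^(0.4(M₂ − M₁)) = 10^(0.4 × 0.9162) = 10^0.36648 = 2.3253.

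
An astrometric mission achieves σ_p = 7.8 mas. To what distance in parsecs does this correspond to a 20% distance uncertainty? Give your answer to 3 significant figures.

σ_d/d = σ_p/p, so the condition is σ_p/p ≤ 0.20, i.e. p ≥ σ_p/0.20.
p_min = 7.8/0.20 = 39 mas = 0.039 arcsec.
d_max = 1/p_min = 1/0.039 = 25.641 pc.

25.6 pc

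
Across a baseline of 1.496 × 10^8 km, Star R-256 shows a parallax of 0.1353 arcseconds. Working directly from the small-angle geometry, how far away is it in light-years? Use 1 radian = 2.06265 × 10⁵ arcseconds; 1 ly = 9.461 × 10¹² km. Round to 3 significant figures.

θ = 0.1353″ = 0.1353/206265 = 6.5595 × 10^-7 rad.
d = B/θ = (1.496 × 10^8) / (6.5595 × 10^-7) = 2.2807 × 10^14 km = (2.2807 × 10^14) / (9.461 × 10^12) ly = 24.106 ly.

24.1 ly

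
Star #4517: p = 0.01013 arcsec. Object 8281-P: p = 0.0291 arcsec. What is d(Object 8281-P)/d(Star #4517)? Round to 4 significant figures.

0.3481

Since d = 1/p, d_B/d_A = p_A/p_B.
= 0.01013 / 0.0291 = 0.34811.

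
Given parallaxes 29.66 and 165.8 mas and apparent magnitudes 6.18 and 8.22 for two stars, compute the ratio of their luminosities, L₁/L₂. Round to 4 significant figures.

d₁ = 1/p₁ = 1/0.02966″ = 33.715 pc; d₂ = 1/p₂ = 1/0.1658″ = 6.0314 pc.
M₁ = m₁ − 5 log₁₀ d₁ + 5 = 6.18 − 7.6391 + 5 = 3.5409.
M₂ = 8.22 − 3.9021 + 5 = 9.3179.
L₁/L₂ = 10^(0.4(M₂ − M₁)) = 10^(0.4 × 5.7770) = 10^2.31080 = 204.55.

L₁/L₂ = 204.6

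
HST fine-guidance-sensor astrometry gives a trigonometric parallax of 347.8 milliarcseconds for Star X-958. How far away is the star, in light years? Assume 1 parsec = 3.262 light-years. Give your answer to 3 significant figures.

9.38 light years

p = 347.8 milliarcseconds = 0.3478 arcsec.
d = 1/p = 1/0.3478 = 2.8752 pc.
In light-years: 2.8752 × 3.262 = 9.3789 ly.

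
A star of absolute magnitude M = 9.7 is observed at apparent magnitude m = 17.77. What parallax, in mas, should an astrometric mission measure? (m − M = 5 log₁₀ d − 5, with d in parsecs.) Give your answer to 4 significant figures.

m − M = 17.77 − 9.7 = 8.07.
d = 10^((m−M)/5 + 1) = 10^2.614 = 411.15 pc.
p = 1/d = 1/411.15 = 0.0024322 arcsec = 2.4322 mas.

2.432 mas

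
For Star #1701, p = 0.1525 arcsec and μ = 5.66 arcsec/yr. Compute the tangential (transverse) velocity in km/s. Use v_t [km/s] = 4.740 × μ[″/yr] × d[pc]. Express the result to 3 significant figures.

d = 1/p = 1/0.1525″ = 6.5574 pc.
v_t = 4.74 × μ × d = 4.74 × 5.66 × 6.5574 = 175.92 km/s.

176 km/s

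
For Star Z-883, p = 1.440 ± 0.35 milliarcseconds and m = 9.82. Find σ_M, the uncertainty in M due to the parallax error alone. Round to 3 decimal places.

M = m − 5 log₁₀ d + 5 = m + 5 log₁₀ p + 5, so ∂M/∂p = 5/(p ln 10).
σ_M = (5/ln 10) · (σ_p/p) = 2.1715 × 0.35/1.440 = 2.1715 × 0.24306 = 0.5278.

σ_M = 0.528 mag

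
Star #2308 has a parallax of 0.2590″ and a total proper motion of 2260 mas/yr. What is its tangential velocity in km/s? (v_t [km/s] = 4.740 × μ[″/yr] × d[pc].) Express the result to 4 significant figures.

41.36 km/s

d = 1/p = 1/0.2590″ = 3.861 pc.
μ = 2260 mas/yr = 2.26 ″/yr.
v_t = 4.74 × μ × d = 4.74 × 2.26 × 3.861 = 41.361 km/s.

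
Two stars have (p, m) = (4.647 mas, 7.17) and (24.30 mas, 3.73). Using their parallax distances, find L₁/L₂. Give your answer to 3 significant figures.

L₁/L₂ = 1.15

d₁ = 1/p₁ = 1/0.004647″ = 215.19 pc; d₂ = 1/p₂ = 1/0.02430″ = 41.152 pc.
M₁ = m₁ − 5 log₁₀ d₁ + 5 = 7.17 − 11.6641 + 5 = 0.5059.
M₂ = 3.73 − 8.0720 + 5 = 0.6580.
L₁/L₂ = 10^(0.4(M₂ − M₁)) = 10^(0.4 × 0.1521) = 10^0.06084 = 1.1504.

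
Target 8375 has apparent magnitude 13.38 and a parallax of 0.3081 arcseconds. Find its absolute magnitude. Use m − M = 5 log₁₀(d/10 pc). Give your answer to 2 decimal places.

d = 1/p = 1/0.3081″ = 3.2457 pc.
m − M = 5 log₁₀(3.2457) − 5 = 2.5565 − 5 = -2.4435.
M = m − (m − M) = 13.38 − (-2.4435) = 15.82.

M = 15.82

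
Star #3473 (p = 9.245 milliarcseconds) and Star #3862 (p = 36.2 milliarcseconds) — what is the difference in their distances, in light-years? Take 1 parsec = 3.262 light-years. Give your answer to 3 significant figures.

263 ly

d_A = 1/0.009245″ = 108.17 pc; d_B = 1/0.03620″ = 27.624 pc.
|d_B − d_A| = |27.624 − 108.17| = 80.546 pc = 80.546 × 3.262 ly = 262.74 ly.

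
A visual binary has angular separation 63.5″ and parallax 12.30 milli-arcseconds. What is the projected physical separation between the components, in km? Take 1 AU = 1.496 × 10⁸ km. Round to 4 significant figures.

7.723 × 10^11 km

d = 1/p = 1/0.01230″ = 81.301 pc.
At distance d (pc), an angle of θ arcsec spans θ·d AU: s = 63.5 × 81.301 = 5162.6 AU.
= 5162.6 × 1.496 × 10⁸ km = 7.7232 × 10^11 km.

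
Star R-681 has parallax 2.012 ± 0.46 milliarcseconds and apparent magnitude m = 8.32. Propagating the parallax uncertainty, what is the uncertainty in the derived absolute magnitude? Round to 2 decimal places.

M = m − 5 log₁₀ d + 5 = m + 5 log₁₀ p + 5, so ∂M/∂p = 5/(p ln 10).
σ_M = (5/ln 10) · (σ_p/p) = 2.1715 × 0.46/2.012 = 2.1715 × 0.22863 = 0.49647.

σ_M = 0.50 mag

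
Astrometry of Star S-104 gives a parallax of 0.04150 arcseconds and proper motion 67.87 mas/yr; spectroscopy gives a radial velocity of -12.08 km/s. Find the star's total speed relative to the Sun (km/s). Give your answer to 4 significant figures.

14.35 km/s

d = 1/p = 1/0.04150″ = 24.096 pc.
μ = 67.87 mas/yr = 0.06787 ″/yr.
v_t = 4.740 μ d = 4.740 × 0.06787 × 24.096 = 7.7518 km/s.
v = √(v_r² + v_t²) = √((-12.08)² + 7.7518²) = √206.017 = 14.353 km/s.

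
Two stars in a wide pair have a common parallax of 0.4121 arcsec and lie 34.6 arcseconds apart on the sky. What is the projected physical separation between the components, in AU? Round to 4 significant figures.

83.96 AU

d = 1/p = 1/0.4121″ = 2.4266 pc.
At distance d (pc), an angle of θ arcsec spans θ·d AU: s = 34.6 × 2.4266 = 83.96 AU.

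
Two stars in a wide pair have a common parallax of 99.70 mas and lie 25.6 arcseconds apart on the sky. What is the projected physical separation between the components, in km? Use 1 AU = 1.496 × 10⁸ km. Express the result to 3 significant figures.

d = 1/p = 1/0.09970″ = 10.03 pc.
At distance d (pc), an angle of θ arcsec spans θ·d AU: s = 25.6 × 10.03 = 256.77 AU.
= 256.77 × 1.496 × 10⁸ km = 3.8413 × 10^10 km.

3.84 × 10^10 km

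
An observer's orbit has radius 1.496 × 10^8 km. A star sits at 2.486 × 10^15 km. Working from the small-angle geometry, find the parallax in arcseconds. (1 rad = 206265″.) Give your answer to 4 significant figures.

0.01241 arcsec

θ ≈ B/d = (1.496 × 10^8) / (2.486 × 10^15) = 6.0177 × 10^-8 rad.
In arcseconds: 6.0177 × 10^-8 × 206265 = 0.012412″.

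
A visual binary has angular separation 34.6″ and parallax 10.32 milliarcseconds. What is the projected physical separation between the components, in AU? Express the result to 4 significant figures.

d = 1/p = 1/0.01032″ = 96.899 pc.
At distance d (pc), an angle of θ arcsec spans θ·d AU: s = 34.6 × 96.899 = 3352.7 AU.

3353 AU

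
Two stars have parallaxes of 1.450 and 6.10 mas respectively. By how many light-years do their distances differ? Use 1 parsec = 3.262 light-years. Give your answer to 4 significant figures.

1715 ly

d_A = 1/0.001450″ = 689.66 pc; d_B = 1/0.006100″ = 163.93 pc.
|d_B − d_A| = |163.93 − 689.66| = 525.73 pc = 525.73 × 3.262 ly = 1714.9 ly.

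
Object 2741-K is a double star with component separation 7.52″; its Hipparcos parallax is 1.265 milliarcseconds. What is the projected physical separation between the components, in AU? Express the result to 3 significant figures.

5940 AU

d = 1/p = 1/0.001265″ = 790.51 pc.
At distance d (pc), an angle of θ arcsec spans θ·d AU: s = 7.52 × 790.51 = 5944.6 AU.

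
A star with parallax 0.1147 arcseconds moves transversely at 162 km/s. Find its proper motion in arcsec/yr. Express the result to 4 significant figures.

3.920 arcsec/yr

d = 1/p = 1/0.1147″ = 8.7184 pc.
μ = v_t / (4.74 d) = 162 / (4.74 × 8.7184) = 162 / 41.325 = 3.9201 ″/yr.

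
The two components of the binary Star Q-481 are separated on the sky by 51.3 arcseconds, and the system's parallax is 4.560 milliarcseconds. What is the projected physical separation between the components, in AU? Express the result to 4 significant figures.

11250 AU

d = 1/p = 1/0.004560″ = 219.3 pc.
At distance d (pc), an angle of θ arcsec spans θ·d AU: s = 51.3 × 219.3 = 11250 AU.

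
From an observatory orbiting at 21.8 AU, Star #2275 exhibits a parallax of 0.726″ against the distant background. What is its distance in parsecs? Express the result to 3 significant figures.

With baseline B (in AU) and parallax p (in arcsec), d = B/p parsecs.
d = 21.8 / 0.726 = 30.028 pc.

30.0 pc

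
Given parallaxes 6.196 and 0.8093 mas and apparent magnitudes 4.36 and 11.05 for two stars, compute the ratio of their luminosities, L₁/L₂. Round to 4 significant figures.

d₁ = 1/p₁ = 1/0.006196″ = 161.39 pc; d₂ = 1/p₂ = 1/0.0008093″ = 1235.6 pc.
M₁ = m₁ − 5 log₁₀ d₁ + 5 = 4.36 − 11.0394 + 5 = -1.6794.
M₂ = 11.05 − 15.4594 + 5 = 0.5906.
L₁/L₂ = 10^(0.4(M₂ − M₁)) = 10^(0.4 × 2.2700) = 10^0.90800 = 8.091.

L₁/L₂ = 8.091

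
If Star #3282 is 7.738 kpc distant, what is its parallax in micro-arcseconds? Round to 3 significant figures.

d = 7.738 kpc = 7738 pc.
p = 1/d = 1/7738 = 0.00012923 arcsec.
= 0.00012923 × 10⁶ = 129.23 μas.

129 μas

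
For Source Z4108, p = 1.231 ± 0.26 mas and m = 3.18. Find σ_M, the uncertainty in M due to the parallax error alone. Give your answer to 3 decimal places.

σ_M = 0.459 mag

M = m − 5 log₁₀ d + 5 = m + 5 log₁₀ p + 5, so ∂M/∂p = 5/(p ln 10).
σ_M = (5/ln 10) · (σ_p/p) = 2.1715 × 0.26/1.231 = 2.1715 × 0.21121 = 0.45864.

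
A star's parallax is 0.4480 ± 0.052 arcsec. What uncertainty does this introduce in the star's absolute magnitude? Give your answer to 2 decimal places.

σ_M = 0.25 mag

M = m − 5 log₁₀ d + 5 = m + 5 log₁₀ p + 5, so ∂M/∂p = 5/(p ln 10).
σ_M = (5/ln 10) · (σ_p/p) = 2.1715 × 0.052/0.4480 = 2.1715 × 0.11607 = 0.25205.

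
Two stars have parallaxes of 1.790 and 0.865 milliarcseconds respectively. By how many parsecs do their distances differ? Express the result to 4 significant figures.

597.4 pc

d_A = 1/0.001790″ = 558.66 pc; d_B = 1/0.0008650″ = 1156.1 pc.
|d_B − d_A| = |1156.1 − 558.66| = 597.44 pc.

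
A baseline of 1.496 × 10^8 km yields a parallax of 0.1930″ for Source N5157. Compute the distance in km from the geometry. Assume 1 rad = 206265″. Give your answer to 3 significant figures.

1.60 × 10^14 km

θ = 0.1930″ = 0.1930/206265 = 9.3569 × 10^-7 rad.
d = B/θ = (1.496 × 10^8) / (9.3569 × 10^-7) = 1.5988 × 10^14 km.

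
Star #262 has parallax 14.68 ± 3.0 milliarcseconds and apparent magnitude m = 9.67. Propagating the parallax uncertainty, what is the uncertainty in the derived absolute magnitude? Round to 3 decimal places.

σ_M = 0.444 mag

M = m − 5 log₁₀ d + 5 = m + 5 log₁₀ p + 5, so ∂M/∂p = 5/(p ln 10).
σ_M = (5/ln 10) · (σ_p/p) = 2.1715 × 3.0/14.68 = 2.1715 × 0.20436 = 0.44377.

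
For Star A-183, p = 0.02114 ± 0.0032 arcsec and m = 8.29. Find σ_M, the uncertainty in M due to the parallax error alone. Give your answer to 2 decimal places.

M = m − 5 log₁₀ d + 5 = m + 5 log₁₀ p + 5, so ∂M/∂p = 5/(p ln 10).
σ_M = (5/ln 10) · (σ_p/p) = 2.1715 × 0.0032/0.02114 = 2.1715 × 0.15137 = 0.3287.

σ_M = 0.33 mag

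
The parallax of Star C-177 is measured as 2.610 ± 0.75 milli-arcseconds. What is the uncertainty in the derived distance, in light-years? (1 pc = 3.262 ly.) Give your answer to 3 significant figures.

d = 1/p, so σ_d = σ_p / p².
σ_d = 0.000750 / (0.002610)² = 0.000750 / 0.0000068121 = 110.1 pc = 110.1 × 3.262 ly = 359.15 ly.

359 ly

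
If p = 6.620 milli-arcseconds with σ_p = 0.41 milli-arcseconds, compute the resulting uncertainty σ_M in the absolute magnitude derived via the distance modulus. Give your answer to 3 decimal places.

M = m − 5 log₁₀ d + 5 = m + 5 log₁₀ p + 5, so ∂M/∂p = 5/(p ln 10).
σ_M = (5/ln 10) · (σ_p/p) = 2.1715 × 0.41/6.620 = 2.1715 × 0.061934 = 0.13449.

σ_M = 0.134 mag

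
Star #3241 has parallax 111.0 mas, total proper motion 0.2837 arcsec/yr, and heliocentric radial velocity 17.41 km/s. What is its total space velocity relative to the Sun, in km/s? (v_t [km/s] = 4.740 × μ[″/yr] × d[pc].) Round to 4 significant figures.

d = 1/p = 1/0.1110″ = 9.009 pc.
v_t = 4.740 μ d = 4.740 × 0.2837 × 9.009 = 12.115 km/s.
v = √(v_r² + v_t²) = √(17.41² + 12.115²) = √449.881 = 21.21 km/s.

21.21 km/s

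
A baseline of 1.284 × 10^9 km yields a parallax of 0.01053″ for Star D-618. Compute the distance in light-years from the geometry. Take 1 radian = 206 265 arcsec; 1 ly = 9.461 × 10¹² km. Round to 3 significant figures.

2660 ly

θ = 0.01053″ = 0.01053/206265 = 5.1051 × 10^-8 rad.
d = B/θ = (1.284 × 10^9) / (5.1051 × 10^-8) = 2.5151 × 10^16 km = (2.5151 × 10^16) / (9.461 × 10^12) ly = 2658.4 ly.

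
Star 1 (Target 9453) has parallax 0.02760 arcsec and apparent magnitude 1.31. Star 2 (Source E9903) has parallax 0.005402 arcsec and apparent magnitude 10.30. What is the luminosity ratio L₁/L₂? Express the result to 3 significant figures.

L₁/L₂ = 151

d₁ = 1/p₁ = 1/0.02760″ = 36.232 pc; d₂ = 1/p₂ = 1/0.005402″ = 185.12 pc.
M₁ = m₁ − 5 log₁₀ d₁ + 5 = 1.31 − 7.7955 + 5 = -1.4855.
M₂ = 10.30 − 11.3373 + 5 = 3.9627.
L₁/L₂ = 10^(0.4(M₂ − M₁)) = 10^(0.4 × 5.4482) = 10^2.17928 = 151.11.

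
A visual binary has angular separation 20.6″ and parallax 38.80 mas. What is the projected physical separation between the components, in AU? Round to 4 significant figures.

d = 1/p = 1/0.03880″ = 25.773 pc.
At distance d (pc), an angle of θ arcsec spans θ·d AU: s = 20.6 × 25.773 = 530.92 AU.

530.9 AU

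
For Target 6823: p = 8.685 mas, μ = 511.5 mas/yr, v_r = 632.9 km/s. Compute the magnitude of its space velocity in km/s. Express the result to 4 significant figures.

691.7 km/s

d = 1/p = 1/0.008685″ = 115.14 pc.
μ = 511.5 mas/yr = 0.5115 ″/yr.
v_t = 4.740 μ d = 4.740 × 0.5115 × 115.14 = 279.16 km/s.
v = √(v_r² + v_t²) = √(632.9² + 279.16²) = √478493 = 691.73 km/s.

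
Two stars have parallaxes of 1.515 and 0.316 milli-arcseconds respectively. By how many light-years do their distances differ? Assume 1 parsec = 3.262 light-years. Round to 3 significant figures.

8170 ly

d_A = 1/0.001515″ = 660.07 pc; d_B = 1/0.0003160″ = 3164.6 pc.
|d_B − d_A| = |3164.6 − 660.07| = 2504.5 pc = 2504.5 × 3.262 ly = 8169.7 ly.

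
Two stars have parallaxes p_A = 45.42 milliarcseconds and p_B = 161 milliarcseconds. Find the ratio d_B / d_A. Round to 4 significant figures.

0.2821

Since d = 1/p, d_B/d_A = p_A/p_B.
= 45.42 / 161 = 0.28211.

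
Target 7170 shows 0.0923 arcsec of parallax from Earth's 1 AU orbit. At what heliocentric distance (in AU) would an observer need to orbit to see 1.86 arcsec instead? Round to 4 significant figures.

20.15 AU

Parallax scales linearly with baseline: p ∝ B, so B = p_target / p_Earth × 1 AU.
B = 1.86 / 0.0923 = 20.152 AU.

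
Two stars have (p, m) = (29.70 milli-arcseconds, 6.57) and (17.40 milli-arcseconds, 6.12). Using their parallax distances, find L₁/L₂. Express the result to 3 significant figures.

d₁ = 1/p₁ = 1/0.02970″ = 33.67 pc; d₂ = 1/p₂ = 1/0.01740″ = 57.471 pc.
M₁ = m₁ − 5 log₁₀ d₁ + 5 = 6.57 − 7.6362 + 5 = 3.9338.
M₂ = 6.12 − 8.7972 + 5 = 2.3228.
L₁/L₂ = 10^(0.4(M₂ − M₁)) = 10^(0.4 × (-1.6110)) = 10^(-0.64440) = 0.22678.

L₁/L₂ = 0.227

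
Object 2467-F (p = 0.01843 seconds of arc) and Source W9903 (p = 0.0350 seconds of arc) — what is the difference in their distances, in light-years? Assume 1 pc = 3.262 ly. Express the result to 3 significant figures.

d_A = 1/0.01843″ = 54.259 pc; d_B = 1/0.03500″ = 28.571 pc.
|d_B − d_A| = |28.571 − 54.259| = 25.688 pc = 25.688 × 3.262 ly = 83.794 ly.

83.8 ly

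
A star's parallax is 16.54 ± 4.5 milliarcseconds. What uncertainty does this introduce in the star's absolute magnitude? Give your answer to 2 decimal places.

σ_M = 0.59 mag

M = m − 5 log₁₀ d + 5 = m + 5 log₁₀ p + 5, so ∂M/∂p = 5/(p ln 10).
σ_M = (5/ln 10) · (σ_p/p) = 2.1715 × 4.5/16.54 = 2.1715 × 0.27207 = 0.5908.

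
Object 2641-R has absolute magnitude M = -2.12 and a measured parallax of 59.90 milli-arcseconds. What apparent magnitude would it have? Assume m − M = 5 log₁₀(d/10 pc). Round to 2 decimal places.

m = -1.01

d = 1/p = 1/0.05990″ = 16.694 pc.
m − M = 5 log₁₀ d − 5 = 5 log₁₀(16.694) − 5 = 6.1128 − 5 = 1.1128.
m = M + (m − M) = -2.12 + 1.1128 = -1.01.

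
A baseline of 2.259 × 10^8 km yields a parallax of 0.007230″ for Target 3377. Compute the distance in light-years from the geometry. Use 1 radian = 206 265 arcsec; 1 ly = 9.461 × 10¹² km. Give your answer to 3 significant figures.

681 ly

θ = 0.007230″ = 0.007230/206265 = 3.5052 × 10^-8 rad.
d = B/θ = (2.259 × 10^8) / (3.5052 × 10^-8) = 6.4447 × 10^15 km = (6.4447 × 10^15) / (9.461 × 10^12) ly = 681.19 ly.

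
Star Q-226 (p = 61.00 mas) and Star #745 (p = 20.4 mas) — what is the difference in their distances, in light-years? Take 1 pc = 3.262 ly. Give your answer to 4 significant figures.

106.4 ly

d_A = 1/0.06100″ = 16.393 pc; d_B = 1/0.02040″ = 49.02 pc.
|d_B − d_A| = |49.02 − 16.393| = 32.627 pc = 32.627 × 3.262 ly = 106.43 ly.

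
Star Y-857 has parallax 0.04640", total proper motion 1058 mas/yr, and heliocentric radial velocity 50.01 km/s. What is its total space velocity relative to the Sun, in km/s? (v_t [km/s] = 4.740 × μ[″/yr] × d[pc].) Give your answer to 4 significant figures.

119.1 km/s

d = 1/p = 1/0.04640″ = 21.552 pc.
μ = 1058 mas/yr = 1.058 ″/yr.
v_t = 4.740 μ d = 4.740 × 1.058 × 21.552 = 108.08 km/s.
v = √(v_r² + v_t²) = √(50.01² + 108.08²) = √14182.3 = 119.09 km/s.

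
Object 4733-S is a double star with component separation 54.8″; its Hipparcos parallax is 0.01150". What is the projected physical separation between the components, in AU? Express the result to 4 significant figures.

d = 1/p = 1/0.01150″ = 86.957 pc.
At distance d (pc), an angle of θ arcsec spans θ·d AU: s = 54.8 × 86.957 = 4765.2 AU.

4765 AU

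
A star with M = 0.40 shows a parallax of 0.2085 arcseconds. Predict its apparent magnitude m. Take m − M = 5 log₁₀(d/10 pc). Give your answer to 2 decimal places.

d = 1/p = 1/0.2085″ = 4.7962 pc.
m − M = 5 log₁₀ d − 5 = 5 log₁₀(4.7962) − 5 = 3.4045 − 5 = -1.5955.
m = M + (m − M) = 0.40 + (-1.5955) = -1.20.

m = -1.20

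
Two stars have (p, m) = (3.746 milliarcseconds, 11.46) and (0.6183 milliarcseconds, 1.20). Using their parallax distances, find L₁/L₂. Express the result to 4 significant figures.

d₁ = 1/p₁ = 1/0.003746″ = 266.95 pc; d₂ = 1/p₂ = 1/0.0006183″ = 1617.3 pc.
M₁ = m₁ − 5 log₁₀ d₁ + 5 = 11.46 − 12.1321 + 5 = 4.3279.
M₂ = 1.20 − 16.0440 + 5 = -9.8440.
L₁/L₂ = 10^(0.4(M₂ − M₁)) = 10^(0.4 × (-14.1719)) = 10^(-5.66876) = 0.0000021441.

L₁/L₂ = 2.144 × 10^-6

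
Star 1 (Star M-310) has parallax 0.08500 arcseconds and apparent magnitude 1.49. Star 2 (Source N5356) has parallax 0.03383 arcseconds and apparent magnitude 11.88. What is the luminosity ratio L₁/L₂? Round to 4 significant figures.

d₁ = 1/p₁ = 1/0.08500″ = 11.765 pc; d₂ = 1/p₂ = 1/0.03383″ = 29.56 pc.
M₁ = m₁ − 5 log₁₀ d₁ + 5 = 1.49 − 5.3530 + 5 = 1.1370.
M₂ = 11.88 − 7.3535 + 5 = 9.5265.
L₁/L₂ = 10^(0.4(M₂ − M₁)) = 10^(0.4 × 8.3895) = 10^3.35580 = 2268.8.

L₁/L₂ = 2269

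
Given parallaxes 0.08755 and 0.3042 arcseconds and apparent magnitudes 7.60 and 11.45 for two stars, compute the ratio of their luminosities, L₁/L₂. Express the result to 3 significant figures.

d₁ = 1/p₁ = 1/0.08755″ = 11.422 pc; d₂ = 1/p₂ = 1/0.3042″ = 3.2873 pc.
M₁ = m₁ − 5 log₁₀ d₁ + 5 = 7.60 − 5.2887 + 5 = 7.3113.
M₂ = 11.45 − 2.5842 + 5 = 13.8658.
L₁/L₂ = 10^(0.4(M₂ − M₁)) = 10^(0.4 × 6.5545) = 10^2.62180 = 418.6.

L₁/L₂ = 419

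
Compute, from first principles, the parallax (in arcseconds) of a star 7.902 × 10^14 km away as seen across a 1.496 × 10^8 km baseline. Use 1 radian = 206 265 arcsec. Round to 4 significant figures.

0.03905 arcsec

θ ≈ B/d = (1.496 × 10^8) / (7.902 × 10^14) = 1.8932 × 10^-7 rad.
In arcseconds: 1.8932 × 10^-7 × 206265 = 0.03905″.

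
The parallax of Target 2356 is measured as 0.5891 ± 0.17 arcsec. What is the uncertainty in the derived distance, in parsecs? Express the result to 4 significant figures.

d = 1/p, so σ_d = σ_p / p².
σ_d = 0.170 / (0.5891)² = 0.170 / 0.34704 = 0.48986 pc.

0.4899 pc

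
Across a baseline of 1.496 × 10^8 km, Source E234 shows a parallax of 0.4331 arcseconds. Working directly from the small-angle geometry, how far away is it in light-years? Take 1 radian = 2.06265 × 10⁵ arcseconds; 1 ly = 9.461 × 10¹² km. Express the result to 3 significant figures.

7.53 ly

θ = 0.4331″ = 0.4331/206265 = 2.0997 × 10^-6 rad.
d = B/θ = (1.496 × 10^8) / (2.0997 × 10^-6) = 7.1248 × 10^13 km = (7.1248 × 10^13) / (9.461 × 10^12) ly = 7.5307 ly.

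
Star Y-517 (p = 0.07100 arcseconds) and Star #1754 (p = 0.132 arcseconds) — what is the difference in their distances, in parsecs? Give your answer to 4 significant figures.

d_A = 1/0.07100″ = 14.085 pc; d_B = 1/0.1320″ = 7.5758 pc.
|d_B − d_A| = |7.5758 − 14.085| = 6.5092 pc.

6.509 pc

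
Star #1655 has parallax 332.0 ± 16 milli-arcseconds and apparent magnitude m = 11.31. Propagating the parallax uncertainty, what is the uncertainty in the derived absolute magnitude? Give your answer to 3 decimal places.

σ_M = 0.105 mag

M = m − 5 log₁₀ d + 5 = m + 5 log₁₀ p + 5, so ∂M/∂p = 5/(p ln 10).
σ_M = (5/ln 10) · (σ_p/p) = 2.1715 × 16/332.0 = 2.1715 × 0.048193 = 0.10465.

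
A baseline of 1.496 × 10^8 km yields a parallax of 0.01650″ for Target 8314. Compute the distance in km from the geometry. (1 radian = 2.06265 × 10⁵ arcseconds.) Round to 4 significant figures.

1.870 × 10^15 km

θ = 0.01650″ = 0.01650/206265 = 7.9994 × 10^-8 rad.
d = B/θ = (1.496 × 10^8) / (7.9994 × 10^-8) = 1.8701 × 10^15 km.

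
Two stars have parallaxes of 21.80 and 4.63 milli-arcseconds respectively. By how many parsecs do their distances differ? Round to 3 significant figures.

170 pc

d_A = 1/0.02180″ = 45.872 pc; d_B = 1/0.004630″ = 215.98 pc.
|d_B − d_A| = |215.98 − 45.872| = 170.11 pc.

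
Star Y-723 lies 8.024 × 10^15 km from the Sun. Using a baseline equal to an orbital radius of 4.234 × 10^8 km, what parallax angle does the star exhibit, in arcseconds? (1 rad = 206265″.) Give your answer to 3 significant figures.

0.0109 arcsec

θ ≈ B/d = (4.234 × 10^8) / (8.024 × 10^15) = 5.2767 × 10^-8 rad.
In arcseconds: 5.2767 × 10^-8 × 206265 = 0.010884″.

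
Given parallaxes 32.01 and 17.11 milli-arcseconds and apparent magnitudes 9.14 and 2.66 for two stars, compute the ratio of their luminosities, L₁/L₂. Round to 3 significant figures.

L₁/L₂ = 0.000731

d₁ = 1/p₁ = 1/0.03201″ = 31.24 pc; d₂ = 1/p₂ = 1/0.01711″ = 58.445 pc.
M₁ = m₁ − 5 log₁₀ d₁ + 5 = 9.14 − 7.4736 + 5 = 6.6664.
M₂ = 2.66 − 8.8337 + 5 = -1.1737.
L₁/L₂ = 10^(0.4(M₂ − M₁)) = 10^(0.4 × (-7.8401)) = 10^(-3.13604) = 0.00073107.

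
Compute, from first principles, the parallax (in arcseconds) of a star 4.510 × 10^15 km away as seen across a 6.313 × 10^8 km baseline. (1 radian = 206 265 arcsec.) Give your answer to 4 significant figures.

0.02887 arcsec

θ ≈ B/d = (6.313 × 10^8) / (4.510 × 10^15) = 1.3998 × 10^-7 rad.
In arcseconds: 1.3998 × 10^-7 × 206265 = 0.028873″.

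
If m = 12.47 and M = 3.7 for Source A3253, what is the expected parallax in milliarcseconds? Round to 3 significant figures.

1.76 mas

m − M = 12.47 − 3.7 = 8.77.
d = 10^((m−M)/5 + 1) = 10^2.754 = 567.54 pc.
p = 1/d = 1/567.54 = 0.001762 arcsec = 1.762 mas.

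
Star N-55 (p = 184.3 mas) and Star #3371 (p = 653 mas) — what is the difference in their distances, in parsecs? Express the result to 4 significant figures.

3.895 pc

d_A = 1/0.1843″ = 5.4259 pc; d_B = 1/0.6530″ = 1.5314 pc.
|d_B − d_A| = |1.5314 − 5.4259| = 3.8945 pc.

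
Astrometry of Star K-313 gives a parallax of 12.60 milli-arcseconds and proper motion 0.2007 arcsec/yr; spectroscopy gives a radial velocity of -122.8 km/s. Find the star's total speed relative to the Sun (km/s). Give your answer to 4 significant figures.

d = 1/p = 1/0.01260″ = 79.365 pc.
v_t = 4.740 μ d = 4.740 × 0.2007 × 79.365 = 75.501 km/s.
v = √(v_r² + v_t²) = √((-122.8)² + 75.501²) = √20780.2 = 144.15 km/s.

144.2 km/s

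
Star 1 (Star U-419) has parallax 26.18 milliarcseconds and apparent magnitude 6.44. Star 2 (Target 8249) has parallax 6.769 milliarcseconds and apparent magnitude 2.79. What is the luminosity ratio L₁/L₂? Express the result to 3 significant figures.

d₁ = 1/p₁ = 1/0.02618″ = 38.197 pc; d₂ = 1/p₂ = 1/0.006769″ = 147.73 pc.
M₁ = m₁ − 5 log₁₀ d₁ + 5 = 6.44 − 7.9101 + 5 = 3.5299.
M₂ = 2.79 − 10.8473 + 5 = -3.0573.
L₁/L₂ = 10^(0.4(M₂ − M₁)) = 10^(0.4 × (-6.5872)) = 10^(-2.63488) = 0.002318.

L₁/L₂ = 0.00232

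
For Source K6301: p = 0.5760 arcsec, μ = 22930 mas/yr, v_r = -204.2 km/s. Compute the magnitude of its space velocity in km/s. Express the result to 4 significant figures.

d = 1/p = 1/0.5760″ = 1.7361 pc.
μ = 22930 mas/yr = 22.93 ″/yr.
v_t = 4.740 μ d = 4.740 × 22.93 × 1.7361 = 188.69 km/s.
v = √(v_r² + v_t²) = √((-204.2)² + 188.69²) = √77301.6 = 278.03 km/s.

278.0 km/s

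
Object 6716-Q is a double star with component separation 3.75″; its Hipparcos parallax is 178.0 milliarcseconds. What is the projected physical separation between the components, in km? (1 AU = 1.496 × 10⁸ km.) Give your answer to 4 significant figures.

d = 1/p = 1/0.1780″ = 5.618 pc.
At distance d (pc), an angle of θ arcsec spans θ·d AU: s = 3.75 × 5.618 = 21.068 AU.
= 21.068 × 1.496 × 10⁸ km = 3.1518 × 10^9 km.

3.152 × 10^9 km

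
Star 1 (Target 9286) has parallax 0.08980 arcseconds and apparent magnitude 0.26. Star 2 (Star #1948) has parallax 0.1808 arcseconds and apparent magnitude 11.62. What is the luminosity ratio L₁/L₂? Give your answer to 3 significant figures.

L₁/L₂ = 142000

d₁ = 1/p₁ = 1/0.08980″ = 11.136 pc; d₂ = 1/p₂ = 1/0.1808″ = 5.531 pc.
M₁ = m₁ − 5 log₁₀ d₁ + 5 = 0.26 − 5.2336 + 5 = 0.0264.
M₂ = 11.62 − 3.7140 + 5 = 12.9060.
L₁/L₂ = 10^(0.4(M₂ − M₁)) = 10^(0.4 × 12.8796) = 10^5.15184 = 1.4185 × 10^5.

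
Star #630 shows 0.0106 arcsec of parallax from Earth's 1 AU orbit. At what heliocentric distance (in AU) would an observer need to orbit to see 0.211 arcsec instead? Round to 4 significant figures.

Parallax scales linearly with baseline: p ∝ B, so B = p_target / p_Earth × 1 AU.
B = 0.211 / 0.0106 = 19.906 AU.

19.91 AU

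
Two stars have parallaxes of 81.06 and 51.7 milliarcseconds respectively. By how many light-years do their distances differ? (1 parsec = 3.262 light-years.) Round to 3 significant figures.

22.9 ly

d_A = 1/0.08106″ = 12.337 pc; d_B = 1/0.05170″ = 19.342 pc.
|d_B − d_A| = |19.342 − 12.337| = 7.005 pc = 7.005 × 3.262 ly = 22.85 ly.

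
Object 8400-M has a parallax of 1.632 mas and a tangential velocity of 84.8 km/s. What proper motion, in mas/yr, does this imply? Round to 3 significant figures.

d = 1/p = 1/0.001632″ = 612.75 pc.
μ = v_t / (4.74 d) = 84.8 / (4.74 × 612.75) = 84.8 / 2904.4 = 0.029197 ″/yr = 29.197 mas/yr.

29.2 mas/yr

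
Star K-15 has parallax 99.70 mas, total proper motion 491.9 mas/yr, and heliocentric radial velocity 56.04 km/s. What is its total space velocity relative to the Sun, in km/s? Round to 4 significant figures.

60.72 km/s

d = 1/p = 1/0.09970″ = 10.03 pc.
μ = 491.9 mas/yr = 0.4919 ″/yr.
v_t = 4.740 μ d = 4.740 × 0.4919 × 10.03 = 23.386 km/s.
v = √(v_r² + v_t²) = √(56.04² + 23.386²) = √3687.39 = 60.724 km/s.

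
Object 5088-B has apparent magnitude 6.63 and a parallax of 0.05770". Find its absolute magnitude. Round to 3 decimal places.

M = 5.436

d = 1/p = 1/0.05770″ = 17.331 pc.
m − M = 5 log₁₀(17.331) − 5 = 6.1941 − 5 = 1.1941.
M = m − (m − M) = 6.63 − 1.1941 = 5.436.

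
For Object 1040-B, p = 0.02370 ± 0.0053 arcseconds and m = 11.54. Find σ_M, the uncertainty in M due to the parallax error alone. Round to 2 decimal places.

σ_M = 0.49 mag

M = m − 5 log₁₀ d + 5 = m + 5 log₁₀ p + 5, so ∂M/∂p = 5/(p ln 10).
σ_M = (5/ln 10) · (σ_p/p) = 2.1715 × 0.0053/0.02370 = 2.1715 × 0.22363 = 0.48561.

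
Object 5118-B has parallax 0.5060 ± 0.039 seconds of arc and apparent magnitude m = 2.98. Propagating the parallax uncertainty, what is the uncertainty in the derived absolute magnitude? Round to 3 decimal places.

M = m − 5 log₁₀ d + 5 = m + 5 log₁₀ p + 5, so ∂M/∂p = 5/(p ln 10).
σ_M = (5/ln 10) · (σ_p/p) = 2.1715 × 0.039/0.5060 = 2.1715 × 0.077075 = 0.16737.

σ_M = 0.167 mag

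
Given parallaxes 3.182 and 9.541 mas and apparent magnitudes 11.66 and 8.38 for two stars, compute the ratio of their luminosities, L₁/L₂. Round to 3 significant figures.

L₁/L₂ = 0.438

d₁ = 1/p₁ = 1/0.003182″ = 314.27 pc; d₂ = 1/p₂ = 1/0.009541″ = 104.81 pc.
M₁ = m₁ − 5 log₁₀ d₁ + 5 = 11.66 − 12.4865 + 5 = 4.1735.
M₂ = 8.38 − 10.1020 + 5 = 3.2780.
L₁/L₂ = 10^(0.4(M₂ − M₁)) = 10^(0.4 × (-0.8955)) = 10^(-0.35820) = 0.43833.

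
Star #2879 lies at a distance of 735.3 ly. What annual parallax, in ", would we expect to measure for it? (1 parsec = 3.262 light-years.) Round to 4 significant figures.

d = 735.3 ly ÷ 3.262 = 225.41 pc.
p = 1/d = 1/225.41 = 0.0044364 arcsec.

0.004436 "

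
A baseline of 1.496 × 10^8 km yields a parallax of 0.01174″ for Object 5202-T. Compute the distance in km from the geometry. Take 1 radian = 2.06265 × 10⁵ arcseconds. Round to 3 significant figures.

2.63 × 10^15 km

θ = 0.01174″ = 0.01174/206265 = 5.6917 × 10^-8 rad.
d = B/θ = (1.496 × 10^8) / (5.6917 × 10^-8) = 2.6284 × 10^15 km.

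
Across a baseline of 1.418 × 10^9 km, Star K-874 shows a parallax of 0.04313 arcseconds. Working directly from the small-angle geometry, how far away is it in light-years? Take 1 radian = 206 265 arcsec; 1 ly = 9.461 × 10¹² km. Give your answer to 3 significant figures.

717 ly

θ = 0.04313″ = 0.04313/206265 = 2.0910 × 10^-7 rad.
d = B/θ = (1.418 × 10^9) / (2.0910 × 10^-7) = 6.7814 × 10^15 km = (6.7814 × 10^15) / (9.461 × 10^12) ly = 716.77 ly.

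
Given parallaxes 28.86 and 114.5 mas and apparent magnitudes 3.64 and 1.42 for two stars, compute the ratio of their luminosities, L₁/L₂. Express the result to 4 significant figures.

d₁ = 1/p₁ = 1/0.02886″ = 34.65 pc; d₂ = 1/p₂ = 1/0.1145″ = 8.7336 pc.
M₁ = m₁ − 5 log₁₀ d₁ + 5 = 3.64 − 7.6985 + 5 = 0.9415.
M₂ = 1.42 − 4.7060 + 5 = 1.7140.
L₁/L₂ = 10^(0.4(M₂ − M₁)) = 10^(0.4 × 0.7725) = 10^0.30900 = 2.037.

L₁/L₂ = 2.037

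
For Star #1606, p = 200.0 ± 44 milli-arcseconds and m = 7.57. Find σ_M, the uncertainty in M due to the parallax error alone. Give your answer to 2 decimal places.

M = m − 5 log₁₀ d + 5 = m + 5 log₁₀ p + 5, so ∂M/∂p = 5/(p ln 10).
σ_M = (5/ln 10) · (σ_p/p) = 2.1715 × 44/200.0 = 2.1715 × 0.22 = 0.47773.

σ_M = 0.48 mag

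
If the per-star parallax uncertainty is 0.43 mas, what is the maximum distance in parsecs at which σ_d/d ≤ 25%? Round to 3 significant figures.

σ_d/d = σ_p/p, so the condition is σ_p/p ≤ 0.25, i.e. p ≥ σ_p/0.25.
p_min = 0.43/0.25 = 1.72 mas = 0.00172 arcsec.
d_max = 1/p_min = 1/0.00172 = 581.4 pc.

581 pc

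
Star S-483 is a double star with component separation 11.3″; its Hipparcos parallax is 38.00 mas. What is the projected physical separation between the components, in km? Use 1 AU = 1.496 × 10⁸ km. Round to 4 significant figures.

4.449 × 10^10 km

d = 1/p = 1/0.03800″ = 26.316 pc.
At distance d (pc), an angle of θ arcsec spans θ·d AU: s = 11.3 × 26.316 = 297.37 AU.
= 297.37 × 1.496 × 10⁸ km = 4.4487 × 10^10 km.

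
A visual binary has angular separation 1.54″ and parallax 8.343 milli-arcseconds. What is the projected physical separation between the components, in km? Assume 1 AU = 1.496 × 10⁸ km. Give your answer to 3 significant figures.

2.76 × 10^10 km

d = 1/p = 1/0.008343″ = 119.86 pc.
At distance d (pc), an angle of θ arcsec spans θ·d AU: s = 1.54 × 119.86 = 184.58 AU.
= 184.58 × 1.496 × 10⁸ km = 2.7613 × 10^10 km.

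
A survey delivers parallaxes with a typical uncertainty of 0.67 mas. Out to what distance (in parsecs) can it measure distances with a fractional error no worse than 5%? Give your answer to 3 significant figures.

74.6 pc

σ_d/d = σ_p/p, so the condition is σ_p/p ≤ 0.05, i.e. p ≥ σ_p/0.05.
p_min = 0.67/0.05 = 13.4 mas = 0.0134 arcsec.
d_max = 1/p_min = 1/0.0134 = 74.627 pc.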